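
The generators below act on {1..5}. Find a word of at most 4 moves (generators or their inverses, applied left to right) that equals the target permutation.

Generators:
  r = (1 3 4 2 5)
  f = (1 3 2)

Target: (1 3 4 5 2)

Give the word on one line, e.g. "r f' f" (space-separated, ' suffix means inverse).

f' r r f

  after f': (1 2 3)
  after r: (1 5)(2 4)
  after r: (3 4 5)
  after f: (1 3 4 5 2)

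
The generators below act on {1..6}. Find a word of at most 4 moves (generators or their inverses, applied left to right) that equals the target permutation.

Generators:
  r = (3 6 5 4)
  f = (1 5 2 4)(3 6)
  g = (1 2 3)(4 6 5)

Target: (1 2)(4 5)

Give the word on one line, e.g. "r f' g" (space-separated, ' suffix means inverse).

f' f'

  after f': (1 4 2 5)(3 6)
  after f': (1 2)(4 5)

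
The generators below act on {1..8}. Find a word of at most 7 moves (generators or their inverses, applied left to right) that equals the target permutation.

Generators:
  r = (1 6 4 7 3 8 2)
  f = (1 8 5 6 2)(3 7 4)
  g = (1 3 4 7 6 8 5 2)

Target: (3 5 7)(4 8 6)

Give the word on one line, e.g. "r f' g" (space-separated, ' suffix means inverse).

  after r: (1 6 4 7 3 8 2)
  after g: (1 8)(2 3 5)(4 6 7)
  after f: (1 5)(2 7 3 6 4)
  after g: (1 2 6 7 4)(3 8 5)
  after f: (3 5 7)(4 8 6)

r g f g f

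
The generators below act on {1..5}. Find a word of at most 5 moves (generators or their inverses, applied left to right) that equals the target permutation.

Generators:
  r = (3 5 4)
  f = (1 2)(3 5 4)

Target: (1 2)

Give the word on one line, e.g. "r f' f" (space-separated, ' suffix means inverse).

f' r' f f

  after f': (1 2)(3 4 5)
  after r': (1 2)(3 5 4)
  after f: (3 4 5)
  after f: (1 2)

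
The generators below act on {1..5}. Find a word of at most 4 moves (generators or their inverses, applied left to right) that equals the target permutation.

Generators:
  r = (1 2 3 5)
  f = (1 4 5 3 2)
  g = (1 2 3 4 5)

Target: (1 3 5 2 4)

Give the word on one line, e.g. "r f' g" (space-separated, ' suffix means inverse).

g r f' r'

  after g: (1 2 3 4 5)
  after r: (1 3 4)(2 5)
  after f': (1 5 3)(2 4)
  after r': (1 3 5 2 4)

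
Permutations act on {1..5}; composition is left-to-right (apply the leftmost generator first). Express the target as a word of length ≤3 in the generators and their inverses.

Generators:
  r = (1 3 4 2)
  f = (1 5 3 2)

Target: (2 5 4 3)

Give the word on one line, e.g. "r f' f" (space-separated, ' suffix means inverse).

r f r

  after r: (1 3 4 2)
  after f: (1 2 5 3 4)
  after r: (2 5 4 3)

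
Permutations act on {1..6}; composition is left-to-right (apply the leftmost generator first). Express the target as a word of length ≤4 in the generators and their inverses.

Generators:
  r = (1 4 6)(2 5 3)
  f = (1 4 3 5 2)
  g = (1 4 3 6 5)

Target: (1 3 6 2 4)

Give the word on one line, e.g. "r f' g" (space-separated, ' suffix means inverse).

  after f': (1 2 5 3 4)
  after r: (1 5 2 3 6)
  after f': (1 3 6 2 4)

f' r f'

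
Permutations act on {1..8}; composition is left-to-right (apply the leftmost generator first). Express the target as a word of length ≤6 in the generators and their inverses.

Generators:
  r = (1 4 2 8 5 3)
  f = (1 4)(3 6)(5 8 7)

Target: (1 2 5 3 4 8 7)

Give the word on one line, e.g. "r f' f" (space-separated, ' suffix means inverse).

  after f': (1 4)(3 6)(5 7 8)
  after f': (5 8 7)
  after r: (1 4 2 8 7 3)
  after r: (1 2 5 3 4 8 7)

f' f' r r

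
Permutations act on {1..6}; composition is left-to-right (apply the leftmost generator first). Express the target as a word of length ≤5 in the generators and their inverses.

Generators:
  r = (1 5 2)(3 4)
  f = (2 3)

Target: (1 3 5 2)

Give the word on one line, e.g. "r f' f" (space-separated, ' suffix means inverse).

  after r: (1 5 2)(3 4)
  after r: (1 2 5)
  after f': (1 3 2 5)
  after r: (1 4 3)
  after r: (1 3 5 2)

r r f' r r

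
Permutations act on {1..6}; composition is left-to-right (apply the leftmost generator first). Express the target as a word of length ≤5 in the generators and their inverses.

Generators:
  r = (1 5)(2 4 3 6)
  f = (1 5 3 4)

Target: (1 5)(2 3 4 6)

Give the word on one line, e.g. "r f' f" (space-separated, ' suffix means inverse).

f' r f f f

  after f': (1 4 3 5)
  after r: (1 3)(2 4 6)
  after f: (1 4 6 2)(3 5)
  after f: (2 5 4 6)
  after f: (1 5)(2 3 4 6)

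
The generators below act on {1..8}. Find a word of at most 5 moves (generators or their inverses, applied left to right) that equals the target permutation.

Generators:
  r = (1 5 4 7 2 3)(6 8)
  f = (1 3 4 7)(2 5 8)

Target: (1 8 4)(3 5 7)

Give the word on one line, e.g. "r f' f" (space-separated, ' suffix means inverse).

f' r' r' f

  after f': (1 7 4 3)(2 8 5)
  after r': (1 4 2 6 8)(5 7)
  after r': (1 5 4 7)(2 8 3)
  after f: (1 8 4)(3 5 7)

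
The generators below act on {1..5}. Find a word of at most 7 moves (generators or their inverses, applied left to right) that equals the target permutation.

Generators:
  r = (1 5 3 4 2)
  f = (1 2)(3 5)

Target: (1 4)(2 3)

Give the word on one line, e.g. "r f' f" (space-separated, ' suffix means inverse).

f' r f r' f'

  after f': (1 2)(3 5)
  after r: (2 5 4)
  after f: (1 2 3 5 4)
  after r': (1 4 2 5 3)
  after f': (1 4)(2 3)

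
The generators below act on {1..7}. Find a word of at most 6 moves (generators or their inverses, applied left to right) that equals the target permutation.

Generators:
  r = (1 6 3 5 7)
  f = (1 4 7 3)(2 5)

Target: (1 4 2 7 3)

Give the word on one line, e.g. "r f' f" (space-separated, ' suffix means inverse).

  after f: (1 4 7 3)(2 5)
  after f: (1 7)(3 4)
  after r: (3 4 5 7 6)
  after f: (1 4 2 5 3 7 6)
  after r: (1 4 2 7 3)

f f r f r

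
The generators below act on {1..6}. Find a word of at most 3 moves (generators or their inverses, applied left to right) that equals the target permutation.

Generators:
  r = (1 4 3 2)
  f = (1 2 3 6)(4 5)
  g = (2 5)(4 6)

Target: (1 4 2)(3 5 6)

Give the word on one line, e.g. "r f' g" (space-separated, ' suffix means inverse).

  after f': (1 6 3 2)(4 5)
  after g': (1 4 2)(3 5 6)

f' g'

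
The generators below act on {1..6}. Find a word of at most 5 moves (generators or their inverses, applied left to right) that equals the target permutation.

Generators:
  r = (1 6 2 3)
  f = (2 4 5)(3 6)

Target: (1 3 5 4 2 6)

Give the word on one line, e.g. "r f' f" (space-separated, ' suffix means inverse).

  after r': (1 3 2 6)
  after f: (1 6)(2 3 4 5)
  after f: (1 3 5 4 2 6)

r' f f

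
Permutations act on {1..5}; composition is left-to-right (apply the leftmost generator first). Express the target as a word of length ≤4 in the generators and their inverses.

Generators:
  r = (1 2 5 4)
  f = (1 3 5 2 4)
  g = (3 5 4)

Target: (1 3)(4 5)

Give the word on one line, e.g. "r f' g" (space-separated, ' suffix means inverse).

  after f': (1 4 2 5 3)
  after r: (2 4 5 3)
  after f: (1 3 4 2)
  after r: (1 3)(4 5)

f' r f r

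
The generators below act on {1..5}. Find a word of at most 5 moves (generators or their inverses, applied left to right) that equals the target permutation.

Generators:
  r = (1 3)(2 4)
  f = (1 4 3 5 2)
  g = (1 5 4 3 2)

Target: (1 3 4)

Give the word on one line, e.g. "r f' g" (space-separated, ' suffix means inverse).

f f r' g f'

  after f: (1 4 3 5 2)
  after f: (1 3 2 4 5)
  after r': (3 4 5)
  after g: (1 5 2)
  after f': (1 3 4)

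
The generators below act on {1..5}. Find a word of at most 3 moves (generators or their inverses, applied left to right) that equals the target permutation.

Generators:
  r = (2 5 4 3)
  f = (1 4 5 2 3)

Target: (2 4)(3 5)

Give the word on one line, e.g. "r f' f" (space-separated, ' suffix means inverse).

r' r'

  after r': (2 3 4 5)
  after r': (2 4)(3 5)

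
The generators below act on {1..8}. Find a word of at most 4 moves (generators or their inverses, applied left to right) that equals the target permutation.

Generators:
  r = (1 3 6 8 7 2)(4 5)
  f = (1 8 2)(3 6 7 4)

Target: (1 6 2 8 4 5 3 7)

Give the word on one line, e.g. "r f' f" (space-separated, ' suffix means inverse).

r f

  after r: (1 3 6 8 7 2)(4 5)
  after f: (1 6 2 8 4 5 3 7)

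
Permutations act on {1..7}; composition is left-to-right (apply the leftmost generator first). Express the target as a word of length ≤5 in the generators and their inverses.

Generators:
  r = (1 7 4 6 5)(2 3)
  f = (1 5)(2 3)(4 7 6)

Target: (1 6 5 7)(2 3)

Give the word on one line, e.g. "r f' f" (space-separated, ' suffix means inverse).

  after r: (1 7 4 6 5)(2 3)
  after f: (1 6)
  after r': (1 4 7)(2 3)(5 6)
  after f: (1 7 5 4 6)
  after f: (1 6 5 7)(2 3)

r f r' f f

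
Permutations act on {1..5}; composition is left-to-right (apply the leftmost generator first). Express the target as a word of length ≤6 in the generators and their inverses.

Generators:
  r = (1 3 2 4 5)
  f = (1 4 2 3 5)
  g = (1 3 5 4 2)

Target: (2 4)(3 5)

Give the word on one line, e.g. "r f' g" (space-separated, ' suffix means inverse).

  after f: (1 4 2 3 5)
  after r': (1 2)(3 4)
  after r': (1 3 2 5 4)
  after f: (1 5 2)
  after f: (2 4)(3 5)

f r' r' f f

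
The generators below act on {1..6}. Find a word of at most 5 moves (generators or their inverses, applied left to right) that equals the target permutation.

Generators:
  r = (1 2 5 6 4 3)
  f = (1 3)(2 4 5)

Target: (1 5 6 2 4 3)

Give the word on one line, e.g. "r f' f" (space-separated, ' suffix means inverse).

  after f': (1 3)(2 5 4)
  after r': (1 4)(5 6)
  after f: (1 5 6 2 4 3)

f' r' f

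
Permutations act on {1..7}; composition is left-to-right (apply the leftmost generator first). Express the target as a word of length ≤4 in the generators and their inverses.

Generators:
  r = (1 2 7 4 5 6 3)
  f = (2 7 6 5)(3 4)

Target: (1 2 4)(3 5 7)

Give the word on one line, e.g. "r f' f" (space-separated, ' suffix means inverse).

  after f: (2 7 6 5)(3 4)
  after r: (1 2 4)(3 5 7)

f r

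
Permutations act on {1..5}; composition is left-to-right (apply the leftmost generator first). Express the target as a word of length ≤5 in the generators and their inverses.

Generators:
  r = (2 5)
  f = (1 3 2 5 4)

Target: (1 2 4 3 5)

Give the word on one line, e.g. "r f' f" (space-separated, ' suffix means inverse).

f' f' r r f'

  after f': (1 4 5 2 3)
  after f': (1 5 3 4 2)
  after r: (1 2)(3 4 5)
  after r: (1 5 3 4 2)
  after f': (1 2 4 3 5)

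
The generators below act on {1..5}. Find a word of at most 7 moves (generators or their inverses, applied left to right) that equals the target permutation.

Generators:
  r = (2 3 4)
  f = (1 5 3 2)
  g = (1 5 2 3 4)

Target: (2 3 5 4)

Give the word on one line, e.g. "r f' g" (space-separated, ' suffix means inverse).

f' f' f' g' r'

  after f': (1 2 3 5)
  after f': (1 3)(2 5)
  after f': (1 5 3 2)
  after g': (2 4 3 5)
  after r': (2 3 5 4)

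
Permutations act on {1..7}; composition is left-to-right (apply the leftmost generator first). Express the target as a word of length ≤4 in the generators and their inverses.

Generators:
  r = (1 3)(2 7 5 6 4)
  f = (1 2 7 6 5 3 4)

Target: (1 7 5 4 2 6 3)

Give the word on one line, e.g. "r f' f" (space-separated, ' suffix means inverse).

  after f: (1 2 7 6 5 3 4)
  after f: (1 7 5 4 2 6 3)

f f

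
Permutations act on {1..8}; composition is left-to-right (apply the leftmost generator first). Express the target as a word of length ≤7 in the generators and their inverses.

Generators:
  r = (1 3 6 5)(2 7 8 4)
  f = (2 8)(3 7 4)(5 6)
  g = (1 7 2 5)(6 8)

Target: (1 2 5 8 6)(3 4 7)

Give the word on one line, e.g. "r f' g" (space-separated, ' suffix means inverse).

  after g': (1 5 2 7)(6 8)
  after f': (1 6 2 3 4 7)(5 8)
  after r': (1 3 8 6 4 2)(5 7)
  after f: (1 7 6 3 2)(4 8 5)
  after r': (1 2 5 8 6)(3 4 7)

g' f' r' f r'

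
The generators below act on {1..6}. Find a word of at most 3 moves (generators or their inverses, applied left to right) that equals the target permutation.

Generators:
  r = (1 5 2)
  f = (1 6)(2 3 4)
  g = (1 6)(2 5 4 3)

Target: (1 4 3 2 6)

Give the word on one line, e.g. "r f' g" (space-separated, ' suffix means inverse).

r g

  after r: (1 5 2)
  after g: (1 4 3 2 6)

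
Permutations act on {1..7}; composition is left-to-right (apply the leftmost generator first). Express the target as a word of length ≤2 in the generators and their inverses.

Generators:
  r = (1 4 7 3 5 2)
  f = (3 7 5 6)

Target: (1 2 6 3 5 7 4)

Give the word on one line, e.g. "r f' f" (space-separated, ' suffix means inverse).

  after r': (1 2 5 3 7 4)
  after f: (1 2 6 3 5 7 4)

r' f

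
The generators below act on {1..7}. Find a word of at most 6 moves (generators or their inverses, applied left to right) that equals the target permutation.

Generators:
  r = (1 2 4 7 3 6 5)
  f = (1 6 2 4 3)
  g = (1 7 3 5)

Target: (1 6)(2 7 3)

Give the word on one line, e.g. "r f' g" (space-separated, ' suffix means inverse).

  after g: (1 7 3 5)
  after f: (1 7)(2 4 3 5 6)
  after r: (1 3)(2 7)(4 6)
  after f: (2 7 4)(3 6)
  after f: (1 6)(2 7 3)

g f r f f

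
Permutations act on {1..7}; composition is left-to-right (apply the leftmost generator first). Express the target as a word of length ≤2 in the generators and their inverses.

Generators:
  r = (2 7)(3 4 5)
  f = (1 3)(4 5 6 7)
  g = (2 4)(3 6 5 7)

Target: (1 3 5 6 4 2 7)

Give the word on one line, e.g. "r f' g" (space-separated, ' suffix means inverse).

g f'

  after g: (2 4)(3 6 5 7)
  after f': (1 3 5 6 4 2 7)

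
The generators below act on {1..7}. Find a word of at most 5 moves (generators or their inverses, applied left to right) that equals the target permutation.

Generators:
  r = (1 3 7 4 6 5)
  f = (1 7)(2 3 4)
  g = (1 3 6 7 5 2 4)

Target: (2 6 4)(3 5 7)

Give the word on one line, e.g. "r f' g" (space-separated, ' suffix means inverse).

  after g: (1 3 6 7 5 2 4)
  after r': (2 7 6 3 4 5)
  after g: (1 3)(2 5 4)
  after r': (2 6 4)(3 5 7)

g r' g r'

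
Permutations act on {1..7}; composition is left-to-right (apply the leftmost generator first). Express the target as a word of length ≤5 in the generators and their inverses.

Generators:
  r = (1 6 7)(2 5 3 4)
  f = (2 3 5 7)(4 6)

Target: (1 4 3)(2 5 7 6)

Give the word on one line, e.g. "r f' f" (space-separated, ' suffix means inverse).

f f r f

  after f: (2 3 5 7)(4 6)
  after f: (2 5)(3 7)
  after r: (1 6 7 4 2 3)
  after f: (1 4 3)(2 5 7 6)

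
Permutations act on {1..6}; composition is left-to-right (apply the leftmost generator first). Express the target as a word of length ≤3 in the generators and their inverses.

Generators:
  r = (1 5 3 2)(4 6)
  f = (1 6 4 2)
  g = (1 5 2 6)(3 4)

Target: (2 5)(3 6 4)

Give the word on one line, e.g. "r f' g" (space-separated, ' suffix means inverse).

f' g' r'

  after f': (1 2 4 6)
  after g': (1 5)(2 3 4)
  after r': (2 5)(3 6 4)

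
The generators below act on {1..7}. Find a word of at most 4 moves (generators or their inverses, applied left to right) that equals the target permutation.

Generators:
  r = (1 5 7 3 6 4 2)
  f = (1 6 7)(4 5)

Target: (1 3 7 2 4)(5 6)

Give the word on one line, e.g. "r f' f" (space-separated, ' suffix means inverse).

  after f: (1 6 7)(4 5)
  after r': (1 3 7 2 4)(5 6)

f r'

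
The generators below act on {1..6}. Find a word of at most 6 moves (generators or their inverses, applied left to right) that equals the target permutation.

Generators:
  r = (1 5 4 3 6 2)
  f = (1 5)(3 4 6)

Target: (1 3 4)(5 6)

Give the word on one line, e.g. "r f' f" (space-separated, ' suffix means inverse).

  after r: (1 5 4 3 6 2)
  after r: (1 4 6)(2 5 3)
  after r: (1 3)(2 4)(5 6)
  after f: (1 4 2 6)(3 5)
  after r: (1 3 4)(5 6)

r r r f r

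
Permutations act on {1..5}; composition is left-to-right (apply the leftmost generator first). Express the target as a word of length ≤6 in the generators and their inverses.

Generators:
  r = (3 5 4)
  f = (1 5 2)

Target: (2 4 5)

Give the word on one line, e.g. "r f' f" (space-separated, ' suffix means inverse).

  after r': (3 4 5)
  after f': (1 2 5 3 4)
  after r: (1 2 4)
  after f': (1 5)(2 4)
  after f': (2 4 5)

r' f' r f' f'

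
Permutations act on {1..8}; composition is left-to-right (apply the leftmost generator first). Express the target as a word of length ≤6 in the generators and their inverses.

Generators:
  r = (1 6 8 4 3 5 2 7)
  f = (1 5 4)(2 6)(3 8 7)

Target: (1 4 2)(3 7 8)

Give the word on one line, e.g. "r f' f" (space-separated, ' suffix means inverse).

  after r: (1 6 8 4 3 5 2 7)
  after f: (1 2 3 4 8)(5 6 7)
  after r': (1 5)(2 4 6)(3 8 7)
  after f: (1 4 2)(3 7 8)

r f r' f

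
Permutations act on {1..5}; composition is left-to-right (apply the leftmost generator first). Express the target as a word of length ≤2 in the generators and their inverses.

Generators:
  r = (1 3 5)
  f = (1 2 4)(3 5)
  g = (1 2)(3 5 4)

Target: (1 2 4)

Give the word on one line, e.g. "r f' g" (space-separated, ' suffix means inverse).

f' f'

  after f': (1 4 2)(3 5)
  after f': (1 2 4)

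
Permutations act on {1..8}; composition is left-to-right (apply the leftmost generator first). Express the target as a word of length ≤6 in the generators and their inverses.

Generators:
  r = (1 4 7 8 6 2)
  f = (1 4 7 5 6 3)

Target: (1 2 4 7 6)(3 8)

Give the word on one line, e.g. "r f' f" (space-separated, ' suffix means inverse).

r f' r' f f

  after r: (1 4 7 8 6 2)
  after f': (2 3 6)(5 7 8)
  after r': (1 2 3 8 5 4)
  after f: (1 2)(3 8 6)(5 7)
  after f: (1 2 4 7 6)(3 8)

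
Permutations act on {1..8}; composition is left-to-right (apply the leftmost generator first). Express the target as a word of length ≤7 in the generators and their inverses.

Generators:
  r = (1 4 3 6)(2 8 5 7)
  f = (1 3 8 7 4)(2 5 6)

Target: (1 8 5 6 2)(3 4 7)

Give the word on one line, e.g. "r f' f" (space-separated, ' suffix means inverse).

  after f': (1 4 7 8 3)(2 6 5)
  after r': (2 3 6 8 4 5 7)
  after f': (1 4 2)(3 5 8 7 6)
  after r: (1 3 7)(2 4 8)
  after f: (1 8 5 6 2)(3 4 7)

f' r' f' r f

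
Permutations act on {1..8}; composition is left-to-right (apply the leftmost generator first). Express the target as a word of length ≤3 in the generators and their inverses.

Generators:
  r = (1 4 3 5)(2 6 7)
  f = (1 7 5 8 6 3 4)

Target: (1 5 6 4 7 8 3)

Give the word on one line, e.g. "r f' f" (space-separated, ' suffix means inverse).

  after f: (1 7 5 8 6 3 4)
  after f: (1 5 6 4 7 8 3)

f f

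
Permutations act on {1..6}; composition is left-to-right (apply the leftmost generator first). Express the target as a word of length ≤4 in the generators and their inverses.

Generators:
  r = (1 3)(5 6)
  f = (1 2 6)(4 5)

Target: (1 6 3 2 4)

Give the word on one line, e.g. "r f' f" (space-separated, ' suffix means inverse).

f r' f

  after f: (1 2 6)(4 5)
  after r': (1 2 5 4 6 3)
  after f: (1 6 3 2 4)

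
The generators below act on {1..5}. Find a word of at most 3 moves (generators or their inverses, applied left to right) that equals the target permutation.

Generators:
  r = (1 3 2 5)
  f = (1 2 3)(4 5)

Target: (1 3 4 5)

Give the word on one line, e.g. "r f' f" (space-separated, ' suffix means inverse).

r' r' f

  after r': (1 5 2 3)
  after r': (1 2)(3 5)
  after f: (1 3 4 5)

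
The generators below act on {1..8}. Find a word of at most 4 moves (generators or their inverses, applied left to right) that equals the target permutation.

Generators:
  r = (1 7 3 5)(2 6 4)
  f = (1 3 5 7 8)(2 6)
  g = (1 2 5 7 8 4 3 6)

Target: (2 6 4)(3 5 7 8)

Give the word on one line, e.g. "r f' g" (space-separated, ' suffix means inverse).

  after g: (1 2 5 7 8 4 3 6)
  after f': (1 6 8 4)(2 3)
  after g: (2 6 4)(3 5 7 8)

g f' g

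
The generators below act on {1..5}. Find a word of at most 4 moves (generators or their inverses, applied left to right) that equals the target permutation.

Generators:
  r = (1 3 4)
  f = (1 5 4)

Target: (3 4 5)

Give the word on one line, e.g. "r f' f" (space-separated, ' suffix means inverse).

r' r' f r'

  after r': (1 4 3)
  after r': (1 3 4)
  after f: (1 3)(4 5)
  after r': (3 4 5)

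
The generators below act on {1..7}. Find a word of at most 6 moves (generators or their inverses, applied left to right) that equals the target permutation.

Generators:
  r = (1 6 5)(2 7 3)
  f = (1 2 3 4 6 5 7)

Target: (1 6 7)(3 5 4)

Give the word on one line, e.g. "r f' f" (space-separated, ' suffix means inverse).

f' f' r r

  after f': (1 7 5 6 4 3 2)
  after f': (1 5 4 2 7 6 3)
  after r: (2 3 6)(4 7 5)
  after r: (1 6 7)(3 5 4)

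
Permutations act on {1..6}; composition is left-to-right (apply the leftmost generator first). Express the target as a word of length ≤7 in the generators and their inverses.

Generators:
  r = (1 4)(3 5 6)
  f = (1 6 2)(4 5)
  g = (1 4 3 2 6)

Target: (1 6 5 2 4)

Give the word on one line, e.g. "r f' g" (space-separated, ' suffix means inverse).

r g f f r'

  after r: (1 4)(3 5 6)
  after g: (1 3 5)(2 6)
  after f: (1 3 4 5 6)
  after f: (1 3 5 2)
  after r': (1 6 5 2 4)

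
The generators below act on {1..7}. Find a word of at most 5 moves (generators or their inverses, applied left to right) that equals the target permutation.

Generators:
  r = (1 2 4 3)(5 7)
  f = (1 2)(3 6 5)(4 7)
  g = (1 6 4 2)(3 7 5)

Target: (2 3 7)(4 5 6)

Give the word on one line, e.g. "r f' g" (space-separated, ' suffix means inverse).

r f r f

  after r: (1 2 4 3)(5 7)
  after f: (2 7 3)(4 6 5)
  after r: (1 2 5 3 4 6 7)
  after f: (2 3 7)(4 5 6)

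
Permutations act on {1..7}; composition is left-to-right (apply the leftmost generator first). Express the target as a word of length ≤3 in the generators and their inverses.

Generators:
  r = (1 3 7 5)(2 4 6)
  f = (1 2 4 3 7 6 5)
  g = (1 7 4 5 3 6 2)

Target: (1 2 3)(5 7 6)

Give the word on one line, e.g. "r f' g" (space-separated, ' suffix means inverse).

  after g: (1 7 4 5 3 6 2)
  after g: (1 4 3 2 7 5 6)
  after f': (1 2 3)(5 7 6)

g g f'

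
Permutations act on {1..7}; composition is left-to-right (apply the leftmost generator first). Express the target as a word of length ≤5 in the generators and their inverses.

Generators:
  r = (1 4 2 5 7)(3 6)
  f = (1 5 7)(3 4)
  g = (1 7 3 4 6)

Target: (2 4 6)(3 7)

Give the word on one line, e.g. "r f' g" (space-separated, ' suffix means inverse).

r' f' r g'

  after r': (1 7 5 2 4)(3 6)
  after f': (1 5 2 3 6 4 7)
  after r: (1 7 4)(2 6)
  after g': (2 4 6)(3 7)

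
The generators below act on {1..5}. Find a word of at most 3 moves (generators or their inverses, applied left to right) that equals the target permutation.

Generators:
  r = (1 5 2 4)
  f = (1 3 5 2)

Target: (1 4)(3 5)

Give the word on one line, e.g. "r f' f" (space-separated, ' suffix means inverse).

r' f

  after r': (1 4 2 5)
  after f: (1 4)(3 5)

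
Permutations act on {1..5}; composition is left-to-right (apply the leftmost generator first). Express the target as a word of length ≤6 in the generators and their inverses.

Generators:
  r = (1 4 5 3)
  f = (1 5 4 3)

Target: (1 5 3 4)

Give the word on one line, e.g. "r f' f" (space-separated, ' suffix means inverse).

f' f' r f r

  after f': (1 3 4 5)
  after f': (1 4)(3 5)
  after r: (1 5)
  after f: (1 4 3)
  after r: (1 5 3 4)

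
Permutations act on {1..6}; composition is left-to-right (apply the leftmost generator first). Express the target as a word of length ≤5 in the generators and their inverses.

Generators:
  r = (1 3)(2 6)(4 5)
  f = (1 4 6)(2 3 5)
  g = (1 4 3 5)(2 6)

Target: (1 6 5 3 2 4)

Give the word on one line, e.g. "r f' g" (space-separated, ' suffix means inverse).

  after r': (1 3)(2 6)(4 5)
  after g: (1 5 3 4)
  after g: (2 6)
  after f': (1 6 5 3 2 4)

r' g g f'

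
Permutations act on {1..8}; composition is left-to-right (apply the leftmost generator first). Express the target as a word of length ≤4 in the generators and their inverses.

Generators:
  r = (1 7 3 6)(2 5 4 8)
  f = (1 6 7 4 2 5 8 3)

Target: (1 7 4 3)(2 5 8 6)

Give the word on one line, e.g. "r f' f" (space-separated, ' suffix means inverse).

r' f' r' f

  after r': (1 6 3 7)(2 8 4 5)
  after f': (2 5 4)(3 6 8 7)
  after r': (1 6 4 8)
  after f: (1 7 4 3)(2 5 8 6)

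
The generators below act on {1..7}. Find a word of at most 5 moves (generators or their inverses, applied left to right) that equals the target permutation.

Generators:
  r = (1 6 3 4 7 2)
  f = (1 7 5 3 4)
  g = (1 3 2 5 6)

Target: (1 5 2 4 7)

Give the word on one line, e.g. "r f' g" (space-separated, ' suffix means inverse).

f r' r' g g

  after f: (1 7 5 3 4)
  after r': (1 4 2 7 5 6)
  after r': (1 3 6 2 4 7 5)
  after g: (1 2 4 7 6 5 3)
  after g: (1 5 2 4 7)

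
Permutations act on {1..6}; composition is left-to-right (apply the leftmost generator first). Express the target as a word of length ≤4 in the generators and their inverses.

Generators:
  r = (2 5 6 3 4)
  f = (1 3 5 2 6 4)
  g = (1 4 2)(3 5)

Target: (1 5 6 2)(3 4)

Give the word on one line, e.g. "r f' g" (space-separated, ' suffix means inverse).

f' r' g

  after f': (1 4 6 2 5 3)
  after r': (1 3)(4 5 6)
  after g: (1 5 6 2)(3 4)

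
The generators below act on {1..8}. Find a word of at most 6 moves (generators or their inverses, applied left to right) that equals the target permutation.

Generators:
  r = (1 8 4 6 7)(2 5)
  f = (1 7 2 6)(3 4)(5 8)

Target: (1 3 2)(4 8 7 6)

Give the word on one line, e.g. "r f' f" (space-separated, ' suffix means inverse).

r' f' r r f

  after r': (1 7 6 4 8)(2 5)
  after f': (2 8 6 3 4 5 7)
  after r: (1 8 7 5)(2 4)(3 6)
  after r: (1 4 5 8)(2 6 3 7)
  after f: (1 3 2)(4 8 7 6)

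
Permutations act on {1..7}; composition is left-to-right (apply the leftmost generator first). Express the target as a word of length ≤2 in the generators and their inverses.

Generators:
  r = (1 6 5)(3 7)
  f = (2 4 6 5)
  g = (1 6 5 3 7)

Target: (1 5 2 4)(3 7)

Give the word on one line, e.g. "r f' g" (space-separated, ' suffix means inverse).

f r'

  after f: (2 4 6 5)
  after r': (1 5 2 4)(3 7)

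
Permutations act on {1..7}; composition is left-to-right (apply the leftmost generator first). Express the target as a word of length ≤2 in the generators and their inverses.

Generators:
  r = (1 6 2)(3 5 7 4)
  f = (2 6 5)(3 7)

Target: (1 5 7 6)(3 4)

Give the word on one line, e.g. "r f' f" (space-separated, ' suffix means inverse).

  after r': (1 2 6)(3 4 7 5)
  after f': (1 5 7 6)(3 4)

r' f'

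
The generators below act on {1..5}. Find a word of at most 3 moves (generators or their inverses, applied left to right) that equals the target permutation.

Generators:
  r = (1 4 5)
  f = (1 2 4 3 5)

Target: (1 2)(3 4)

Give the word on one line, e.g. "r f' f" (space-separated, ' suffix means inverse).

r f'

  after r: (1 4 5)
  after f': (1 2)(3 4)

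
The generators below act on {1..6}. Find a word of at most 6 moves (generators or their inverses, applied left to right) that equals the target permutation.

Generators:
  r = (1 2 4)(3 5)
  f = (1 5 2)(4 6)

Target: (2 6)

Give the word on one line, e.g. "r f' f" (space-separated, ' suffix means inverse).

r f' f' f' r'

  after r: (1 2 4)(3 5)
  after f': (1 5 3)(2 6 4)
  after f': (2 4 5 3)
  after f': (1 2 6 4)(3 5)
  after r': (2 6)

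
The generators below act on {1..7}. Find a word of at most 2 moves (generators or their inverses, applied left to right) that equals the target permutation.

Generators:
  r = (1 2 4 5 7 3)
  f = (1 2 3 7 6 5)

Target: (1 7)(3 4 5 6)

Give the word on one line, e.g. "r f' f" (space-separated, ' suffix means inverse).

  after f': (1 5 6 7 3 2)
  after r: (1 7)(3 4 5 6)

f' r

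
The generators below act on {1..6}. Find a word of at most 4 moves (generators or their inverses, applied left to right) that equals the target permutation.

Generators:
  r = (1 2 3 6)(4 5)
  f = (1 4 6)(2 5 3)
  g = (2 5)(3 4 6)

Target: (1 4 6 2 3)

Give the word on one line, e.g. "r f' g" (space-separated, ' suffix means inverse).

r r g' g'

  after r: (1 2 3 6)(4 5)
  after r: (1 3)(2 6)
  after g': (1 6 5 2 4 3)
  after g': (1 4 6 2 3)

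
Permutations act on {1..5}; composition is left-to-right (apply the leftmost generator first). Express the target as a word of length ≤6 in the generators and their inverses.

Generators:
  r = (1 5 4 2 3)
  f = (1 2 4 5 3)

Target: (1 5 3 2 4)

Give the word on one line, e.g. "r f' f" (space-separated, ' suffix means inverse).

f' r f r' f

  after f': (1 3 5 4 2)
  after r: (2 5)(3 4)
  after f: (1 2 3 5 4)
  after r': (1 4 3)
  after f: (1 5 3 2 4)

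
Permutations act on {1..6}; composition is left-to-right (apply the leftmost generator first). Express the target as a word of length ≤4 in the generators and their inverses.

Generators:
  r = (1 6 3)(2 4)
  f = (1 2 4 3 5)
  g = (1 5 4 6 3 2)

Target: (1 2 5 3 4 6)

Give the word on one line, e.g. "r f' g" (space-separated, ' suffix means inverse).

  after r: (1 6 3)(2 4)
  after g': (1 4 3 2 5)
  after r': (1 2 5 3 4 6)

r g' r'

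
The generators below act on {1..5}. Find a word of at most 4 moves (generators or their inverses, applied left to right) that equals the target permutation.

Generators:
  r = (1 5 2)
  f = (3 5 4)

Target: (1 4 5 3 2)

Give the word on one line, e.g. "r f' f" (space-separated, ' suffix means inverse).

  after f': (3 4 5)
  after f': (3 5 4)
  after r: (1 5 4 3 2)
  after f: (1 4 5 3 2)

f' f' r f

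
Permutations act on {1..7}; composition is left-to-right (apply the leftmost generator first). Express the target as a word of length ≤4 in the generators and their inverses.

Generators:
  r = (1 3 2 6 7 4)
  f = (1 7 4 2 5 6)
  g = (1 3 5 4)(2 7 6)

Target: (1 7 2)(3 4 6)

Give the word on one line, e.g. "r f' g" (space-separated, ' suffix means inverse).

r' r'

  after r': (1 4 7 6 2 3)
  after r': (1 7 2)(3 4 6)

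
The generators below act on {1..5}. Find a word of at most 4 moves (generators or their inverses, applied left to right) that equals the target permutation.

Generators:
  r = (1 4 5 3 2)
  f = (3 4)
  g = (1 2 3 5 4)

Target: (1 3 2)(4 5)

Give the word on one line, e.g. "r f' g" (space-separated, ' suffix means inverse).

r f

  after r: (1 4 5 3 2)
  after f: (1 3 2)(4 5)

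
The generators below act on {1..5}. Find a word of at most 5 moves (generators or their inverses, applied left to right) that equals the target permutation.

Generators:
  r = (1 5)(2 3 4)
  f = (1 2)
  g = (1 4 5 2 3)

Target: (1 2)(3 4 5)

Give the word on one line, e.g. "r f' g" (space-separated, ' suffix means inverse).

f g' r' f

  after f: (1 2)
  after g': (1 5 4)(2 3)
  after r': (3 4 5)
  after f: (1 2)(3 4 5)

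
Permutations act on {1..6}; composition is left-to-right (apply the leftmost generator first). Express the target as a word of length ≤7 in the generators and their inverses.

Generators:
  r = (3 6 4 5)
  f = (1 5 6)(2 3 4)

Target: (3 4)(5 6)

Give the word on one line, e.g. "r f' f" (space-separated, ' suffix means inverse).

  after f': (1 6 5)(2 4 3)
  after f': (1 5 6)(2 3 4)
  after r': (1 4 2 5 3 6)
  after r': (1 6)(2 4)
  after f: (3 4)(5 6)

f' f' r' r' f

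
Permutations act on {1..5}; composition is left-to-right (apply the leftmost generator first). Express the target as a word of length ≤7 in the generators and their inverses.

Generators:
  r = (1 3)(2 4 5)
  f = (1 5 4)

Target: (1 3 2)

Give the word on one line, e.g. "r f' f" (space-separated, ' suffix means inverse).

  after f: (1 5 4)
  after r': (1 4 3)(2 5)
  after f: (2 4 3 5)
  after r: (1 3 2 5 4)
  after f': (1 3 2)

f r' f r f'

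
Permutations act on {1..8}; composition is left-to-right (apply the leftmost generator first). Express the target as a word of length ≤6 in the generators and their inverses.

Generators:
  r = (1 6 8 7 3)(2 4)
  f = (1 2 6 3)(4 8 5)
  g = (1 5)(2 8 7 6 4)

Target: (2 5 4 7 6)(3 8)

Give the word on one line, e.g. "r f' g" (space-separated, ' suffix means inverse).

r r f r' g'

  after r: (1 6 8 7 3)(2 4)
  after r: (1 8 3 6 7)
  after f: (1 5 4 8)(2 6 7)
  after r': (1 5 2)(3 7 4 6 8)
  after g': (2 5 4 7 6)(3 8)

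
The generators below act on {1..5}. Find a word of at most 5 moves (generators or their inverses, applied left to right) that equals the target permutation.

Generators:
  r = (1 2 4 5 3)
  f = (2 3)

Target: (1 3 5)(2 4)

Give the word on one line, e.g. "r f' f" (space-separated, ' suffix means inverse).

r' r' f r

  after r': (1 3 5 4 2)
  after r': (1 5 2 3 4)
  after f: (1 5 3 4)
  after r: (1 3 5)(2 4)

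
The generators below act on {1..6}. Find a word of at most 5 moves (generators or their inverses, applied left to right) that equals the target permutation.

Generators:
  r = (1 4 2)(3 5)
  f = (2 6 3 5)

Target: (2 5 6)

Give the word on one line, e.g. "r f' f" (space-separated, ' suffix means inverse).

r' r' r' f'

  after r': (1 2 4)(3 5)
  after r': (1 4 2)
  after r': (3 5)
  after f': (2 5 6)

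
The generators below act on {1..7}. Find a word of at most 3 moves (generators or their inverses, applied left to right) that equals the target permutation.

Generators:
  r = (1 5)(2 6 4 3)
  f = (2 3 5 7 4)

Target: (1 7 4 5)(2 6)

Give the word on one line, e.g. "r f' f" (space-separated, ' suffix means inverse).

r f

  after r: (1 5)(2 6 4 3)
  after f: (1 7 4 5)(2 6)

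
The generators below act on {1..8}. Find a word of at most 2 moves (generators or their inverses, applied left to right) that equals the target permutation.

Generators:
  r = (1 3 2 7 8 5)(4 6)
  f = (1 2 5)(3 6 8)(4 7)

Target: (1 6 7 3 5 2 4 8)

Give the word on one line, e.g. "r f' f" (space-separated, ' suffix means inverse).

r f

  after r: (1 3 2 7 8 5)(4 6)
  after f: (1 6 7 3 5 2 4 8)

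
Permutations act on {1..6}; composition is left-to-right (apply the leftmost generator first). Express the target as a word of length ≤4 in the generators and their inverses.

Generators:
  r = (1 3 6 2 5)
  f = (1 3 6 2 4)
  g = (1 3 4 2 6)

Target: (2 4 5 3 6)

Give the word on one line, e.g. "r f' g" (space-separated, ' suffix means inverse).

  after f': (1 4 2 6 3)
  after r: (1 4 5)
  after f: (2 4 5 3 6)

f' r f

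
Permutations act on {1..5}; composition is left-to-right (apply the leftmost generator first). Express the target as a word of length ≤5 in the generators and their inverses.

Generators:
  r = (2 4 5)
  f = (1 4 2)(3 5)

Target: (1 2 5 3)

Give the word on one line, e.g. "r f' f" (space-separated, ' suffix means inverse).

  after f': (1 2 4)(3 5)
  after r: (1 4)(2 5 3)
  after f': (2 3 4)
  after f': (1 2 5 3)

f' r f' f'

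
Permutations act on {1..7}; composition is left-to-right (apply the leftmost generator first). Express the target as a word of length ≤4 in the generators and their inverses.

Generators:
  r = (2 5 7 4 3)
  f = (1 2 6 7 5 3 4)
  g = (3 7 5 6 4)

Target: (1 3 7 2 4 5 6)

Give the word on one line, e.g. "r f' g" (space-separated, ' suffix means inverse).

f' f'

  after f': (1 4 3 5 7 6 2)
  after f': (1 3 7 2 4 5 6)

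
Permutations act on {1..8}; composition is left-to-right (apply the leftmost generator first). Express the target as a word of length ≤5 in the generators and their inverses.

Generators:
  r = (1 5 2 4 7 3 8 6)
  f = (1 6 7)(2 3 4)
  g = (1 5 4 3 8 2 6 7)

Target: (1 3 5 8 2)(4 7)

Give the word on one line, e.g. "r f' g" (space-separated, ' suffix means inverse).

  after r: (1 5 2 4 7 3 8 6)
  after g: (1 4)(2 3)(5 6)(7 8)
  after r': (1 2 7 3 5 8 4 6)
  after f: (1 3 5 8 2)(4 7)

r g r' f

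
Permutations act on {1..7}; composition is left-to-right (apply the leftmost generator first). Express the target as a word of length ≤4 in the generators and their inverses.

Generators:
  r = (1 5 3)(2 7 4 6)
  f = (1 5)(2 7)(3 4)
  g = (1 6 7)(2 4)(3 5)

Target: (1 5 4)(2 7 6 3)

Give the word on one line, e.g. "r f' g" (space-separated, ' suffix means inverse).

  after f: (1 5)(2 7)(3 4)
  after r': (3 7 6 4 5)
  after f: (1 5 4)(2 7 6 3)

f r' f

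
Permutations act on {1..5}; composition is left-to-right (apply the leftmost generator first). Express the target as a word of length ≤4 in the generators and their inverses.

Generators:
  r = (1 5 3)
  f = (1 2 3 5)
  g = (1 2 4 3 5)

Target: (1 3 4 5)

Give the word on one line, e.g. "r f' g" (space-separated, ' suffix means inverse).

g' f r'

  after g': (1 5 3 4 2)
  after f: (3 4)
  after r': (1 3 4 5)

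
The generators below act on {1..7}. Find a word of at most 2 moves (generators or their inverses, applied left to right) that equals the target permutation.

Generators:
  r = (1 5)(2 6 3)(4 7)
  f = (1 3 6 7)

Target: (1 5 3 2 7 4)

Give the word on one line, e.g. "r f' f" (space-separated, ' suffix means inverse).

r f

  after r: (1 5)(2 6 3)(4 7)
  after f: (1 5 3 2 7 4)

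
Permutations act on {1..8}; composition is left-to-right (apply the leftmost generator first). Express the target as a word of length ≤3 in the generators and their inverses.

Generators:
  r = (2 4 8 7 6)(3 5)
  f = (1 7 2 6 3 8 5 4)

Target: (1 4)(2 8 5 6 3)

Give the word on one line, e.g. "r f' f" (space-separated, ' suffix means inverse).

f r' r'

  after f: (1 7 2 6 3 8 5 4)
  after r': (1 8 3 4)(2 7 6 5)
  after r': (1 4)(2 8 5 6 3)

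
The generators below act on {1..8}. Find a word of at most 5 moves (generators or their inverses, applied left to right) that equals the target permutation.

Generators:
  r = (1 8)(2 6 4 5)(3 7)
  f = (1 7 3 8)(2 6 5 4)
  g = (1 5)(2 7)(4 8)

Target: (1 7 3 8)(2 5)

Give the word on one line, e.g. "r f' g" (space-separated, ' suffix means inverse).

  after f: (1 7 3 8)(2 6 5 4)
  after r': (1 3)(4 5 6)
  after r': (1 7 3 8)(2 5)

f r' r'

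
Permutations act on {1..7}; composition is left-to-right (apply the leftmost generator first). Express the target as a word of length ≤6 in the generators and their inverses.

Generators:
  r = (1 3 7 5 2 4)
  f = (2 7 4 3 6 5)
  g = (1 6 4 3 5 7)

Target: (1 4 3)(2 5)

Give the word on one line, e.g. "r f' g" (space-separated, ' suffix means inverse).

  after g': (1 7 5 3 4 6)
  after f: (1 4 5 6)(2 7)
  after r': (1 2 3)(4 7 5 6)
  after f: (1 7 2 6 3)
  after f: (1 4 3)(2 5)

g' f r' f f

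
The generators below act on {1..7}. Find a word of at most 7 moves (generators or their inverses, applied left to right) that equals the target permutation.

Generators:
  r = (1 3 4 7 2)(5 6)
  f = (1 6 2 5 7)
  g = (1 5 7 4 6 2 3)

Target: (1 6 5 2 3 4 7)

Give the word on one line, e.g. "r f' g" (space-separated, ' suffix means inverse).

r' f' r f' g'

  after r': (1 2 7 4 3)(5 6)
  after f': (1 6 2 5)(3 7 4)
  after r: (1 5 3 2 6)
  after f': (1 2)(3 6 7 5)
  after g': (1 6 5 2 3 4 7)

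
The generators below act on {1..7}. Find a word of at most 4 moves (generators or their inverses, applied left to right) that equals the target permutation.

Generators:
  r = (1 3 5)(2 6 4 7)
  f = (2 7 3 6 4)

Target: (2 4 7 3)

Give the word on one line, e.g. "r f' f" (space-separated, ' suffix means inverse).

  after f: (2 7 3 6 4)
  after r: (1 3 4 6 7 5)
  after r: (1 5 3 7)(2 6)
  after r: (2 4 7 3)

f r r r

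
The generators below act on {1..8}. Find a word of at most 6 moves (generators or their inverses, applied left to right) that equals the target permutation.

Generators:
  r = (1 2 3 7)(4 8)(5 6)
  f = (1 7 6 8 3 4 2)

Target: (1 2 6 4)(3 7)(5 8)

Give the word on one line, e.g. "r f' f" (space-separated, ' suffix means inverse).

  after r: (1 2 3 7)(4 8)(5 6)
  after r: (1 3)(2 7)
  after f': (1 8 6 7 4 3 2)
  after r': (1 4 2 7 8 5 6 3)
  after f: (1 2 6 4)(3 7)(5 8)

r r f' r' f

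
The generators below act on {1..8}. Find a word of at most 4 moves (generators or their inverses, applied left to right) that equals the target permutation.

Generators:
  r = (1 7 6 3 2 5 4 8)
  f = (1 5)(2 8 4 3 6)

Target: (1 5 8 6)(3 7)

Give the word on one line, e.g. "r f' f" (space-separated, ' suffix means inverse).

  after r: (1 7 6 3 2 5 4 8)
  after f': (1 7 3 6 4 2)(5 8)
  after r': (2 8)(3 7 6 5 4)
  after f': (1 5 8 6)(3 7)

r f' r' f'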